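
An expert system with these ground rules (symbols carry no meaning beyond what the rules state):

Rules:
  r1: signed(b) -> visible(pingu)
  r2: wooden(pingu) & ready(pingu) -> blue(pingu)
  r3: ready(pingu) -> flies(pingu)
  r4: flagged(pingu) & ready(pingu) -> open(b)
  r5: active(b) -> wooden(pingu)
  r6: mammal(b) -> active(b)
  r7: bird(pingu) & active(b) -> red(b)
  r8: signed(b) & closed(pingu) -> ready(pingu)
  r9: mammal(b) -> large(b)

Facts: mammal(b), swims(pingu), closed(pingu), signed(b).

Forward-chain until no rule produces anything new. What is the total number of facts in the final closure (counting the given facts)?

11

[1] r1 [signed(b) -> visible(pingu)]; r6 [mammal(b) -> active(b)]; r8 [signed(b) & closed(pingu) -> ready(pingu)]; r9 [mammal(b) -> large(b)]. ⇒ new: visible(pingu), active(b), ready(pingu), large(b).
[2] r3 [ready(pingu) -> flies(pingu)]; r5 [active(b) -> wooden(pingu)]. ⇒ new: flies(pingu), wooden(pingu).
[3] r2 [wooden(pingu) & ready(pingu) -> blue(pingu)]. ⇒ new: blue(pingu).
Closure: {active(b), blue(pingu), closed(pingu), flies(pingu), large(b), mammal(b), ready(pingu), signed(b), swims(pingu), visible(pingu), wooden(pingu)} — 11 facts.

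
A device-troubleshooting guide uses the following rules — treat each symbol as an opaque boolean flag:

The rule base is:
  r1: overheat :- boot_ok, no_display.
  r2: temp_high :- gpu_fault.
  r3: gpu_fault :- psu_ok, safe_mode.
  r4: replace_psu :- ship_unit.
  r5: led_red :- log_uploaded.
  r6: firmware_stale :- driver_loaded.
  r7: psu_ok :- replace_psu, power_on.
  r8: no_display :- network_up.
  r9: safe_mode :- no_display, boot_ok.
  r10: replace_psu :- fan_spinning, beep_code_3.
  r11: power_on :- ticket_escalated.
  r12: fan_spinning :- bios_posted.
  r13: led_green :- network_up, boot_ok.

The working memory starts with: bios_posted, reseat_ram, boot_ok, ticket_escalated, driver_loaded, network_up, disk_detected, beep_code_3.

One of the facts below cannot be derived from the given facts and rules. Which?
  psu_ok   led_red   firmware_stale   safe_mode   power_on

led_red

Round 1: r6 [firmware_stale :- driver_loaded.]; r8 [no_display :- network_up.]; r11 [power_on :- ticket_escalated.]; r12 [fan_spinning :- bios_posted.]; r13 [led_green :- network_up, boot_ok.]. Adds firmware_stale, no_display, power_on, fan_spinning, led_green.
Round 2: r1 [overheat :- boot_ok, no_display.]; r9 [safe_mode :- no_display, boot_ok.]; r10 [replace_psu :- fan_spinning, beep_code_3.]. Adds overheat, safe_mode, replace_psu.
Round 3: r7 [psu_ok :- replace_psu, power_on.]. Adds psu_ok.
Round 4: r3 [gpu_fault :- psu_ok, safe_mode.]. Adds gpu_fault.
Round 5: r2 [temp_high :- gpu_fault.]. Adds temp_high.
Derived: safe_mode (round 2), power_on (round 1), psu_ok (round 3), firmware_stale (round 1). led_red never appears in any round.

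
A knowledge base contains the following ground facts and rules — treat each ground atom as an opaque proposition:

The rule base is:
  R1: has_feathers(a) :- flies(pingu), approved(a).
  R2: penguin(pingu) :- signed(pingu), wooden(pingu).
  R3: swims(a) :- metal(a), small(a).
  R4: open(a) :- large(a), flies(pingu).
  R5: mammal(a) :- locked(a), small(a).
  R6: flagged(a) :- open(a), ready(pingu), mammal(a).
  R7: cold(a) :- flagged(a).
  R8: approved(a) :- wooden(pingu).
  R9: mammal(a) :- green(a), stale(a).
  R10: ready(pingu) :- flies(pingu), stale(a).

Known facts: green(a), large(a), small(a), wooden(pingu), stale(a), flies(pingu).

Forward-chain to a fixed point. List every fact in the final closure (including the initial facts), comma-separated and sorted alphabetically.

Round 1: R4 [open(a) :- large(a), flies(pingu).]; R8 [approved(a) :- wooden(pingu).]; R9 [mammal(a) :- green(a), stale(a).]; R10 [ready(pingu) :- flies(pingu), stale(a).]. New: open(a), approved(a), mammal(a), ready(pingu).
Round 2: R1 [has_feathers(a) :- flies(pingu), approved(a).]; R6 [flagged(a) :- open(a), ready(pingu), mammal(a).]. New: has_feathers(a), flagged(a).
Round 3: R7 [cold(a) :- flagged(a).]. New: cold(a).

approved(a), cold(a), flagged(a), flies(pingu), green(a), has_feathers(a), large(a), mammal(a), open(a), ready(pingu), small(a), stale(a), wooden(pingu)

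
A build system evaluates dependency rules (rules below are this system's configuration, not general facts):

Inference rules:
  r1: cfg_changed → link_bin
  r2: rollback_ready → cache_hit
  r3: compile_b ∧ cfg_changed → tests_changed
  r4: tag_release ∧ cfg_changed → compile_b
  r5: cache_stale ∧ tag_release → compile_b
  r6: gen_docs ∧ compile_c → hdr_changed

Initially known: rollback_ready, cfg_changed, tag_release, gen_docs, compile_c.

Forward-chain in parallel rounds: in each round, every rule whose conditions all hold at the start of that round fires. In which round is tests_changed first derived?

2

Round 1: r1 [cfg_changed → link_bin]; r2 [rollback_ready → cache_hit]; r4 [tag_release ∧ cfg_changed → compile_b]; r6 [gen_docs ∧ compile_c → hdr_changed]. Adds link_bin, cache_hit, compile_b, hdr_changed.
Round 2: r3 [compile_b ∧ cfg_changed → tests_changed]. Adds tests_changed.
tests_changed first appears in round 2.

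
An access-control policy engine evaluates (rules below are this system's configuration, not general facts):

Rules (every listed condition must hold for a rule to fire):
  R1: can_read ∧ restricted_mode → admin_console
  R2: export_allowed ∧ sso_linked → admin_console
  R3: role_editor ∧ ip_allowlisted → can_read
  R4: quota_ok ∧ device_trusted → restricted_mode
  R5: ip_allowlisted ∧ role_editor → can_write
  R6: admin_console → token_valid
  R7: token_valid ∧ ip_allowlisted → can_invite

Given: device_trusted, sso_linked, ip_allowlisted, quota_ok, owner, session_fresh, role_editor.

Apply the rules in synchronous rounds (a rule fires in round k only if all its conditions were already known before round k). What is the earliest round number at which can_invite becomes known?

4

Round 1: R3 [role_editor ∧ ip_allowlisted → can_read]; R4 [quota_ok ∧ device_trusted → restricted_mode]; R5 [ip_allowlisted ∧ role_editor → can_write]. Adds can_read, restricted_mode, can_write.
Round 2: R1 [can_read ∧ restricted_mode → admin_console]. Adds admin_console.
Round 3: R6 [admin_console → token_valid]. Adds token_valid.
Round 4: R7 [token_valid ∧ ip_allowlisted → can_invite]. Adds can_invite.
can_invite first appears in round 4.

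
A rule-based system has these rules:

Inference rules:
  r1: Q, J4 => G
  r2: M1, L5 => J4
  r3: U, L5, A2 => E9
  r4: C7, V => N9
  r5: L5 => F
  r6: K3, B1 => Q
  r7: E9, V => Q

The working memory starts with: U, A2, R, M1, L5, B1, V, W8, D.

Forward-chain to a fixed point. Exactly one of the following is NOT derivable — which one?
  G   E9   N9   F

Round 1 fires r2, r3, r5, giving J4, E9, F.
Round 2 fires r7, giving Q.
Round 3 fires r1, giving G.
Derived: G (round 3), F (round 1), E9 (round 1). N9 never appears in any round.

N9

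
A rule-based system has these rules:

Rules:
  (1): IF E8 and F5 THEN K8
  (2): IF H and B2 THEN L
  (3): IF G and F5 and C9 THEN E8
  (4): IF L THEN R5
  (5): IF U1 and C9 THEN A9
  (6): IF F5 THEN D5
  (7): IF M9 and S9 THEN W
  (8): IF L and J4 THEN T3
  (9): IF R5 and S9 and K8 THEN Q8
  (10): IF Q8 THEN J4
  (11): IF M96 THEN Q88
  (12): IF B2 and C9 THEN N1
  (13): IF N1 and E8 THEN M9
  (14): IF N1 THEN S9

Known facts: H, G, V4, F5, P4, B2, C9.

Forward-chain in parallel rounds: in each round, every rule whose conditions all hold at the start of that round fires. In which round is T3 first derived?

5

Round 1 — (2), (3), (6), (12), derive L, E8, D5, N1.
Round 2 — (1), (4), (13), (14), derive K8, R5, M9, S9.
Round 3 — (7), (9), derive W, Q8.
Round 4 — (10), derive J4.
Round 5 — (8), derive T3.
T3 first appears in round 5.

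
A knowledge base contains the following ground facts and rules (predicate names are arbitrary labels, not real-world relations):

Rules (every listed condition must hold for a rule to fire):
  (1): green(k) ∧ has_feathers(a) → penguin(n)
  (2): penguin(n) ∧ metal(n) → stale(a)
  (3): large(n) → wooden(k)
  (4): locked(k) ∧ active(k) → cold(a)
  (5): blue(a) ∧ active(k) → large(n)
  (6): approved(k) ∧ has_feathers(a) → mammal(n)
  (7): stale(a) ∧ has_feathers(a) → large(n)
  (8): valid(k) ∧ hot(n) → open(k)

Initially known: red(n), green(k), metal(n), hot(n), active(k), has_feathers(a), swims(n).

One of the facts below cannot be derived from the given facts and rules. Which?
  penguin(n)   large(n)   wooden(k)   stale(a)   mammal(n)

mammal(n)

[1] (1) [green(k) ∧ has_feathers(a) → penguin(n)]. ⇒ new: penguin(n).
[2] (2) [penguin(n) ∧ metal(n) → stale(a)]. ⇒ new: stale(a).
[3] (7) [stale(a) ∧ has_feathers(a) → large(n)]. ⇒ new: large(n).
[4] (3) [large(n) → wooden(k)]. ⇒ new: wooden(k).
Derived: stale(a) (round 2), large(n) (round 3), wooden(k) (round 4), penguin(n) (round 1). mammal(n) never appears in any round.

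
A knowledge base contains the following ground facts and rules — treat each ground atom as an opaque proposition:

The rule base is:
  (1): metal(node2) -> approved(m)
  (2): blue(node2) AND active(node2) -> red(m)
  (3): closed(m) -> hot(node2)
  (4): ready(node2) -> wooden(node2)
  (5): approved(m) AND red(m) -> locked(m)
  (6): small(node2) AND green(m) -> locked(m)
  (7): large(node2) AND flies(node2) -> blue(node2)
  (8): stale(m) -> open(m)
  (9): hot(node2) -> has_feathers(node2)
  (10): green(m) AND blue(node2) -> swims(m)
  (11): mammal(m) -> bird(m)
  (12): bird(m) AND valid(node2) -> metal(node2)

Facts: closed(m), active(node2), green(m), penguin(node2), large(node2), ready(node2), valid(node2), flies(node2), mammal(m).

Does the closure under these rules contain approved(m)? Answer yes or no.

yes

Round 1 fires (3), (4), (7), (11), giving hot(node2), wooden(node2), blue(node2), bird(m).
Round 2 fires (2), (9), (10), (12), giving red(m), has_feathers(node2), swims(m), metal(node2).
Round 3 fires (1), giving approved(m).
Round 4 fires (5), giving locked(m).
approved(m) appears in round 3, so it is derivable.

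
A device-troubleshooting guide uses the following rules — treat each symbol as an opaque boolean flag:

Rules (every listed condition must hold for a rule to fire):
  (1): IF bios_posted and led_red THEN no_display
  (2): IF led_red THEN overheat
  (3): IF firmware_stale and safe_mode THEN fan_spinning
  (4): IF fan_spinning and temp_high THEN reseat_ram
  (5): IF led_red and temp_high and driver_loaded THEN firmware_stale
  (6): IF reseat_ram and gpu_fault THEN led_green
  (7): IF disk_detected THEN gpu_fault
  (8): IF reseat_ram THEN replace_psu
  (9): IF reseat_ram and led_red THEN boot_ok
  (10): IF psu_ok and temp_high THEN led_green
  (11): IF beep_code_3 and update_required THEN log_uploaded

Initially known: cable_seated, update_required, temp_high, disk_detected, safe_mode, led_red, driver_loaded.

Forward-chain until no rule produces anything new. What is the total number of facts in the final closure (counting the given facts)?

15

[1] (2) [IF led_red THEN overheat]; (5) [IF led_red and temp_high and driver_loaded THEN firmware_stale]; (7) [IF disk_detected THEN gpu_fault]. ⇒ new: overheat, firmware_stale, gpu_fault.
[2] (3) [IF firmware_stale and safe_mode THEN fan_spinning]. ⇒ new: fan_spinning.
[3] (4) [IF fan_spinning and temp_high THEN reseat_ram]. ⇒ new: reseat_ram.
[4] (6) [IF reseat_ram and gpu_fault THEN led_green]; (8) [IF reseat_ram THEN replace_psu]; (9) [IF reseat_ram and led_red THEN boot_ok]. ⇒ new: led_green, replace_psu, boot_ok.
Closure: {boot_ok, cable_seated, disk_detected, driver_loaded, fan_spinning, firmware_stale, gpu_fault, led_green, led_red, overheat, replace_psu, reseat_ram, safe_mode, temp_high, update_required} — 15 facts.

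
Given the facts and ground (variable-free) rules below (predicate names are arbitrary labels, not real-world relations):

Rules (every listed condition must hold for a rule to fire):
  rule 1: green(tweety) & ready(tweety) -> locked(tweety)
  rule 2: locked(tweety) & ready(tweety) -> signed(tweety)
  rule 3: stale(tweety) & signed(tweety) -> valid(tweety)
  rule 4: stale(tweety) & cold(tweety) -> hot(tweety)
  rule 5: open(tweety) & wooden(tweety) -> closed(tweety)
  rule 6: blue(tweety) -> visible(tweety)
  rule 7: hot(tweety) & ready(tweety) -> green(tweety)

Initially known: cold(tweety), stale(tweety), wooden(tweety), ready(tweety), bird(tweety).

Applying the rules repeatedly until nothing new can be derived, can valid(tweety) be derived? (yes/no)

Round 1 — rule 4, derive hot(tweety).
Round 2 — rule 7, derive green(tweety).
Round 3 — rule 1, derive locked(tweety).
Round 4 — rule 2, derive signed(tweety).
Round 5 — rule 3, derive valid(tweety).
valid(tweety) appears in round 5, so it is derivable.

yes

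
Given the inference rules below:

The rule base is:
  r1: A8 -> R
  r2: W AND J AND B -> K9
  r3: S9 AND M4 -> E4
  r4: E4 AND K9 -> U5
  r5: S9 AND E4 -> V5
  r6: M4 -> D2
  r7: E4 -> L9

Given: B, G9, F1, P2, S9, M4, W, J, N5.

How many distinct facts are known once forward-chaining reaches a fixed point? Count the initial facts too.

15

Round 1: r2 [W AND J AND B -> K9]; r3 [S9 AND M4 -> E4]; r6 [M4 -> D2]. New: K9, E4, D2.
Round 2: r4 [E4 AND K9 -> U5]; r5 [S9 AND E4 -> V5]; r7 [E4 -> L9]. New: U5, V5, L9.
Closure: {B, D2, E4, F1, G9, J, K9, L9, M4, N5, P2, S9, U5, V5, W} — 15 facts.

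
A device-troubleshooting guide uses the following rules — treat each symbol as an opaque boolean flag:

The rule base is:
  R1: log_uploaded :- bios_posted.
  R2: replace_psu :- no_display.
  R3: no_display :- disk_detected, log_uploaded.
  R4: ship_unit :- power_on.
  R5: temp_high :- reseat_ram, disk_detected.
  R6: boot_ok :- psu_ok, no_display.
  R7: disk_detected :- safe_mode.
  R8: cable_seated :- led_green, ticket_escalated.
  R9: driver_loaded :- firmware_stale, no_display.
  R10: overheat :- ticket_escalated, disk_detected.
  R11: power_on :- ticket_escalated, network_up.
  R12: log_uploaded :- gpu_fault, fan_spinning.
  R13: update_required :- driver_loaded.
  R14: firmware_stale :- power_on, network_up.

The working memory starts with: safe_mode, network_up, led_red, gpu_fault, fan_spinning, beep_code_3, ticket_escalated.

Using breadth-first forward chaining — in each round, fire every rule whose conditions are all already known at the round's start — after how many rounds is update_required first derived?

4

Round 1: R7 [disk_detected :- safe_mode.]; R11 [power_on :- ticket_escalated, network_up.]; R12 [log_uploaded :- gpu_fault, fan_spinning.]. Adds disk_detected, power_on, log_uploaded.
Round 2: R3 [no_display :- disk_detected, log_uploaded.]; R4 [ship_unit :- power_on.]; R10 [overheat :- ticket_escalated, disk_detected.]; R14 [firmware_stale :- power_on, network_up.]. Adds no_display, ship_unit, overheat, firmware_stale.
Round 3: R2 [replace_psu :- no_display.]; R9 [driver_loaded :- firmware_stale, no_display.]. Adds replace_psu, driver_loaded.
Round 4: R13 [update_required :- driver_loaded.]. Adds update_required.
update_required first appears in round 4.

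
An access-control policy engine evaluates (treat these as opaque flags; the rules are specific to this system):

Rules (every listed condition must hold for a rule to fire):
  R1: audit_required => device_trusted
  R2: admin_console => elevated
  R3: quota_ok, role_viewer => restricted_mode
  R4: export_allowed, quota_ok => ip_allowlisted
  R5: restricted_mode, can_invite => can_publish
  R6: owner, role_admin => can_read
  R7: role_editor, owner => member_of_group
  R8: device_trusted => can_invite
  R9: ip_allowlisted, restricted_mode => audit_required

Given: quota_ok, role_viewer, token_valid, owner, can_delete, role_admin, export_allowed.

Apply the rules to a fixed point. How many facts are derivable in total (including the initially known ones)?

Round 1 — R3, R4, R6, derive restricted_mode, ip_allowlisted, can_read.
Round 2 — R9, derive audit_required.
Round 3 — R1, derive device_trusted.
Round 4 — R8, derive can_invite.
Round 5 — R5, derive can_publish.
Closure: {audit_required, can_delete, can_invite, can_publish, can_read, device_trusted, export_allowed, ip_allowlisted, owner, quota_ok, restricted_mode, role_admin, role_viewer, token_valid} — 14 facts.

14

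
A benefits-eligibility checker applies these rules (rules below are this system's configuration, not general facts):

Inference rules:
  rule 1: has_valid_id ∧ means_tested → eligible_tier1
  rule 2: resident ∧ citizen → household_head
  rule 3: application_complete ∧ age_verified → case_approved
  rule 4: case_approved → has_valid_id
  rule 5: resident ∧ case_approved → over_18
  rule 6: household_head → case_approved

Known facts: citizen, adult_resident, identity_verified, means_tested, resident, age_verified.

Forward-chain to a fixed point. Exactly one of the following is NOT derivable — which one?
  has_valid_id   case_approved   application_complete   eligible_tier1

application_complete

[1] rule 2 [resident ∧ citizen → household_head]. ⇒ new: household_head.
[2] rule 6 [household_head → case_approved]. ⇒ new: case_approved.
[3] rule 4 [case_approved → has_valid_id]; rule 5 [resident ∧ case_approved → over_18]. ⇒ new: has_valid_id, over_18.
[4] rule 1 [has_valid_id ∧ means_tested → eligible_tier1]. ⇒ new: eligible_tier1.
Derived: case_approved (round 2), has_valid_id (round 3), eligible_tier1 (round 4). application_complete never appears in any round.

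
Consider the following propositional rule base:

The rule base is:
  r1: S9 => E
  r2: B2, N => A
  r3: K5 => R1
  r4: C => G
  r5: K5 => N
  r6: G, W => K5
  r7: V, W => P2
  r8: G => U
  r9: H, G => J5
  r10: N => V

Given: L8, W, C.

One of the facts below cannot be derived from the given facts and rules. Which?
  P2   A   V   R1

A

Round 1 fires r4, giving G.
Round 2 fires r6, r8, giving K5, U.
Round 3 fires r3, r5, giving R1, N.
Round 4 fires r10, giving V.
Round 5 fires r7, giving P2.
Derived: R1 (round 3), P2 (round 5), V (round 4). A never appears in any round.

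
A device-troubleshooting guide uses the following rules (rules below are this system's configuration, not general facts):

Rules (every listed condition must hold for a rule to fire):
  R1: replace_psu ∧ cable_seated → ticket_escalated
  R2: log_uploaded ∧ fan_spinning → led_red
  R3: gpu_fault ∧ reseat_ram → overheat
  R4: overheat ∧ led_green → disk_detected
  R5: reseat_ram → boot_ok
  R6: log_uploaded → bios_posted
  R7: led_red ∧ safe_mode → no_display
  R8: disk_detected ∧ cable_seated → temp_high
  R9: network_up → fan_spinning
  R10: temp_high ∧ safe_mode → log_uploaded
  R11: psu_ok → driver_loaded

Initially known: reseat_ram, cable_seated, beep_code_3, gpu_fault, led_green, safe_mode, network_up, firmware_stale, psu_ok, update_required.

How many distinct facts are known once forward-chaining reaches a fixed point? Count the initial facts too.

20

Round 1: R3 [gpu_fault ∧ reseat_ram → overheat]; R5 [reseat_ram → boot_ok]; R9 [network_up → fan_spinning]; R11 [psu_ok → driver_loaded]. Adds overheat, boot_ok, fan_spinning, driver_loaded.
Round 2: R4 [overheat ∧ led_green → disk_detected]. Adds disk_detected.
Round 3: R8 [disk_detected ∧ cable_seated → temp_high]. Adds temp_high.
Round 4: R10 [temp_high ∧ safe_mode → log_uploaded]. Adds log_uploaded.
Round 5: R2 [log_uploaded ∧ fan_spinning → led_red]; R6 [log_uploaded → bios_posted]. Adds led_red, bios_posted.
Round 6: R7 [led_red ∧ safe_mode → no_display]. Adds no_display.
Closure: {beep_code_3, bios_posted, boot_ok, cable_seated, disk_detected, driver_loaded, fan_spinning, firmware_stale, gpu_fault, led_green, led_red, log_uploaded, network_up, no_display, overheat, psu_ok, reseat_ram, safe_mode, temp_high, update_required} — 20 facts.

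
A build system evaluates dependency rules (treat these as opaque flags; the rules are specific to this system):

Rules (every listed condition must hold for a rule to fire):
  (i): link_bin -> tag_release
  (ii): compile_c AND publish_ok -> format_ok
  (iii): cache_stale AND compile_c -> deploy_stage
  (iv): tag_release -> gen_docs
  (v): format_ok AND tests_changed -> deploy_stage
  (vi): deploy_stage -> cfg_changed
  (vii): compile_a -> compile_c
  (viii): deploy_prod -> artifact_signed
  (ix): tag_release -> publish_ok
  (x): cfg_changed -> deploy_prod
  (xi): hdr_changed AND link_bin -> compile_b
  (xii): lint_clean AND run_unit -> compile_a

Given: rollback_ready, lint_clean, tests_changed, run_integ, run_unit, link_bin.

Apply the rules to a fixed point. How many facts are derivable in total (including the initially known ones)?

Round 1 fires (i), (xii), giving tag_release, compile_a.
Round 2 fires (iv), (vii), (ix), giving gen_docs, compile_c, publish_ok.
Round 3 fires (ii), giving format_ok.
Round 4 fires (v), giving deploy_stage.
Round 5 fires (vi), giving cfg_changed.
Round 6 fires (x), giving deploy_prod.
Round 7 fires (viii), giving artifact_signed.
Closure: {artifact_signed, cfg_changed, compile_a, compile_c, deploy_prod, deploy_stage, format_ok, gen_docs, link_bin, lint_clean, publish_ok, rollback_ready, run_integ, run_unit, tag_release, tests_changed} — 16 facts.

16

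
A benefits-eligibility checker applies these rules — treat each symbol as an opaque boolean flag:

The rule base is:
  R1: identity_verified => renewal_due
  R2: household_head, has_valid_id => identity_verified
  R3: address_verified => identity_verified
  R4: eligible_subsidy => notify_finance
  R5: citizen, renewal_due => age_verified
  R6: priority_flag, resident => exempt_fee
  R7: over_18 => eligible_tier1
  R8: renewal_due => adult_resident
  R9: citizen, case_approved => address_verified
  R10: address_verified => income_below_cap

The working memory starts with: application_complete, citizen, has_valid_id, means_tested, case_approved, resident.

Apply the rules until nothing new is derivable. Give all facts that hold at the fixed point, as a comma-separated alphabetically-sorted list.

address_verified, adult_resident, age_verified, application_complete, case_approved, citizen, has_valid_id, identity_verified, income_below_cap, means_tested, renewal_due, resident

Round 1 fires R9, giving address_verified.
Round 2 fires R3, R10, giving identity_verified, income_below_cap.
Round 3 fires R1, giving renewal_due.
Round 4 fires R5, R8, giving age_verified, adult_resident.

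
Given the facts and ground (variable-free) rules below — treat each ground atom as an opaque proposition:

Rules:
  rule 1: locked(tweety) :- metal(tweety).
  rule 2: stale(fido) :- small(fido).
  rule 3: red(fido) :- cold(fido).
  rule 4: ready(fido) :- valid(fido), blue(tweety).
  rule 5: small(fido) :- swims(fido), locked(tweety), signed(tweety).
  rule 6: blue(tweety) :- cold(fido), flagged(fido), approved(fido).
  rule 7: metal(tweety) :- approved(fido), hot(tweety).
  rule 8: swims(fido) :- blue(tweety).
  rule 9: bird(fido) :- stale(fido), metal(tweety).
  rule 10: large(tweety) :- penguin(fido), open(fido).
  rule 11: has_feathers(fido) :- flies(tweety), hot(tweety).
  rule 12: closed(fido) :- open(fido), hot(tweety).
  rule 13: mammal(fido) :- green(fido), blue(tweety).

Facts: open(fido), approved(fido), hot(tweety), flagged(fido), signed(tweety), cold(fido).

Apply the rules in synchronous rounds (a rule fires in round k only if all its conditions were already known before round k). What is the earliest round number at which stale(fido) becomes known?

4

Round 1 — rule 3, rule 6, rule 7, rule 12, derive red(fido), blue(tweety), metal(tweety), closed(fido).
Round 2 — rule 1, rule 8, derive locked(tweety), swims(fido).
Round 3 — rule 5, derive small(fido).
Round 4 — rule 2, derive stale(fido).
stale(fido) first appears in round 4.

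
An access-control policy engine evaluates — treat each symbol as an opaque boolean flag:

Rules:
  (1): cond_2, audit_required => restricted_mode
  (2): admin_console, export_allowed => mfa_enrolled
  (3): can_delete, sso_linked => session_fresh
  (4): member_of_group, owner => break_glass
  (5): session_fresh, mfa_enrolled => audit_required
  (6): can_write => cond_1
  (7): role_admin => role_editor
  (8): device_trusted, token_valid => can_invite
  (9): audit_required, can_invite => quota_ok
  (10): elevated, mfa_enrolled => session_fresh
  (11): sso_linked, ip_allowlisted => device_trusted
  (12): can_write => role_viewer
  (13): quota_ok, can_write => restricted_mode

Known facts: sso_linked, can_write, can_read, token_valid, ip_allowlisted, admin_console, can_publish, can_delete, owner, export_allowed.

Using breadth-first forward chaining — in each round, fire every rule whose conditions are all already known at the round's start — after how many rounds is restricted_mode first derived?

4

Round 1 — (2), (3), (6), (11), (12), derive mfa_enrolled, session_fresh, cond_1, device_trusted, role_viewer.
Round 2 — (5), (8), derive audit_required, can_invite.
Round 3 — (9), derive quota_ok.
Round 4 — (13), derive restricted_mode.
restricted_mode first appears in round 4.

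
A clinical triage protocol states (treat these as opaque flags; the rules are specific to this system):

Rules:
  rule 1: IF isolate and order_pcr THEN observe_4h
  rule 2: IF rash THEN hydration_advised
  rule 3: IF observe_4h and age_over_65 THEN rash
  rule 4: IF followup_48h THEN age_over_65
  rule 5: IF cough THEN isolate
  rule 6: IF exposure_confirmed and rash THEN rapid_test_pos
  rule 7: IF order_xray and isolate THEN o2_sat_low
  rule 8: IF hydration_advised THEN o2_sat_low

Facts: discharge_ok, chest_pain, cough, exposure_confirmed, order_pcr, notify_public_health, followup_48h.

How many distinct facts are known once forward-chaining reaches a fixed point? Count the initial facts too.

Round 1: rule 4 [IF followup_48h THEN age_over_65]; rule 5 [IF cough THEN isolate]. Adds age_over_65, isolate.
Round 2: rule 1 [IF isolate and order_pcr THEN observe_4h]. Adds observe_4h.
Round 3: rule 3 [IF observe_4h and age_over_65 THEN rash]. Adds rash.
Round 4: rule 2 [IF rash THEN hydration_advised]; rule 6 [IF exposure_confirmed and rash THEN rapid_test_pos]. Adds hydration_advised, rapid_test_pos.
Round 5: rule 8 [IF hydration_advised THEN o2_sat_low]. Adds o2_sat_low.
Closure: {age_over_65, chest_pain, cough, discharge_ok, exposure_confirmed, followup_48h, hydration_advised, isolate, notify_public_health, o2_sat_low, observe_4h, order_pcr, rapid_test_pos, rash} — 14 facts.

14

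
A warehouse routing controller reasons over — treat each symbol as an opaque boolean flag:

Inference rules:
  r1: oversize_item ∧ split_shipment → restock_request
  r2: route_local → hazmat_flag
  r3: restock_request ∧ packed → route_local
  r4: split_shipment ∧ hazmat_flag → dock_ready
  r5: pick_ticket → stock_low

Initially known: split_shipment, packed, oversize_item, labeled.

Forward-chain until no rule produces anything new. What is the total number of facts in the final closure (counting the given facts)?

Round 1: r1 [oversize_item ∧ split_shipment → restock_request]. New: restock_request.
Round 2: r3 [restock_request ∧ packed → route_local]. New: route_local.
Round 3: r2 [route_local → hazmat_flag]. New: hazmat_flag.
Round 4: r4 [split_shipment ∧ hazmat_flag → dock_ready]. New: dock_ready.
Closure: {dock_ready, hazmat_flag, labeled, oversize_item, packed, restock_request, route_local, split_shipment} — 8 facts.

8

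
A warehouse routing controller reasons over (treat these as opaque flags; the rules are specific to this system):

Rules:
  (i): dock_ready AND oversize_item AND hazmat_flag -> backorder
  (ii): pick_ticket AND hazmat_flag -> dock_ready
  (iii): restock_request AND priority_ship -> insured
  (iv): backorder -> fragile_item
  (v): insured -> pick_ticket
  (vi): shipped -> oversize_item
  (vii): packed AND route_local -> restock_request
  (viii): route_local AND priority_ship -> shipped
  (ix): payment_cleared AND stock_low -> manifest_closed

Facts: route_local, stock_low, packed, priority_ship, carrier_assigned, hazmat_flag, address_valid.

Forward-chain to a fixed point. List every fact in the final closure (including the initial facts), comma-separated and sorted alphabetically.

address_valid, backorder, carrier_assigned, dock_ready, fragile_item, hazmat_flag, insured, oversize_item, packed, pick_ticket, priority_ship, restock_request, route_local, shipped, stock_low

Round 1 fires (vii), (viii), giving restock_request, shipped.
Round 2 fires (iii), (vi), giving insured, oversize_item.
Round 3 fires (v), giving pick_ticket.
Round 4 fires (ii), giving dock_ready.
Round 5 fires (i), giving backorder.
Round 6 fires (iv), giving fragile_item.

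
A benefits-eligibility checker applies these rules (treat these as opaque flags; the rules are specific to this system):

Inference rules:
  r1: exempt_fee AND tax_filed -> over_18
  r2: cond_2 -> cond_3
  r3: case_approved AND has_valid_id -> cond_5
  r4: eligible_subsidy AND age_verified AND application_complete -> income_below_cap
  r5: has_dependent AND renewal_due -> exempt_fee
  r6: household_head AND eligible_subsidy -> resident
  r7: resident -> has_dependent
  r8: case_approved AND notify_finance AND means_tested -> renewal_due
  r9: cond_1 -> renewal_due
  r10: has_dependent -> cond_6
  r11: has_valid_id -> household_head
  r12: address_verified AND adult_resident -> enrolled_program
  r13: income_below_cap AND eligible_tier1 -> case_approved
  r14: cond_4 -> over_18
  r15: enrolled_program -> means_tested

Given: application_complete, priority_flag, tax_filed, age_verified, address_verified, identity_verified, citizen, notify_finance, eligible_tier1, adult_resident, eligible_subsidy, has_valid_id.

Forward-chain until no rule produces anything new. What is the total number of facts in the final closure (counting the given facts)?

24

Round 1 — r4, r11, r12, derive income_below_cap, household_head, enrolled_program.
Round 2 — r6, r13, r15, derive resident, case_approved, means_tested.
Round 3 — r3, r7, r8, derive cond_5, has_dependent, renewal_due.
Round 4 — r5, r10, derive exempt_fee, cond_6.
Round 5 — r1, derive over_18.
Closure: {address_verified, adult_resident, age_verified, application_complete, case_approved, citizen, cond_5, cond_6, eligible_subsidy, eligible_tier1, enrolled_program, exempt_fee, has_dependent, has_valid_id, household_head, identity_verified, income_below_cap, means_tested, notify_finance, over_18, priority_flag, renewal_due, resident, tax_filed} — 24 facts.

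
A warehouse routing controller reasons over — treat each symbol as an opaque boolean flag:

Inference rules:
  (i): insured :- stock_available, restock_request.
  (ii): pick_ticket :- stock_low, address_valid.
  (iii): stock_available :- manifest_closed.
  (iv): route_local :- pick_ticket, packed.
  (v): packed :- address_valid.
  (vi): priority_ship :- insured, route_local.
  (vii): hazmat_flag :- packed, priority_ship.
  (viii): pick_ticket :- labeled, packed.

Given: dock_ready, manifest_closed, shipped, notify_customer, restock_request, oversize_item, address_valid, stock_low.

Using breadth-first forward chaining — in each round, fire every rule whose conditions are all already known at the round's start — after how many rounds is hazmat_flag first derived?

Round 1 fires (ii), (iii), (v), giving pick_ticket, stock_available, packed.
Round 2 fires (i), (iv), giving insured, route_local.
Round 3 fires (vi), giving priority_ship.
Round 4 fires (vii), giving hazmat_flag.
hazmat_flag first appears in round 4.

4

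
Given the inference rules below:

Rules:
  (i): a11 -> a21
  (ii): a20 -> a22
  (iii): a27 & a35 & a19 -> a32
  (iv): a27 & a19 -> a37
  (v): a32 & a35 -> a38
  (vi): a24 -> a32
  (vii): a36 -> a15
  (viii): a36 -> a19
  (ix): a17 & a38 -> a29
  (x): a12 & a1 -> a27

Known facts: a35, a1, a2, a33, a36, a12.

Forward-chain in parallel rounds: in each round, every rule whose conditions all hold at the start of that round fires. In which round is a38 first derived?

[1] (vii) [a36 -> a15]; (viii) [a36 -> a19]; (x) [a12 & a1 -> a27]. ⇒ new: a15, a19, a27.
[2] (iii) [a27 & a35 & a19 -> a32]; (iv) [a27 & a19 -> a37]. ⇒ new: a32, a37.
[3] (v) [a32 & a35 -> a38]. ⇒ new: a38.
a38 first appears in round 3.

3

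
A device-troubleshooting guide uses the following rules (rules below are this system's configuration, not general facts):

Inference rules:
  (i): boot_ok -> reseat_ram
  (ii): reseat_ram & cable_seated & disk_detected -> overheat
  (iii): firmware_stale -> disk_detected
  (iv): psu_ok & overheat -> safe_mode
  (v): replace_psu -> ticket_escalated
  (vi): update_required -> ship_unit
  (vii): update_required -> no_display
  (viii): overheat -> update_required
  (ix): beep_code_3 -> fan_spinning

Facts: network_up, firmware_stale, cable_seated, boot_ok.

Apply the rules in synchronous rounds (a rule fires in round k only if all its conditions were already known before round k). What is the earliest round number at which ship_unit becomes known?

Round 1 — (i), (iii), derive reseat_ram, disk_detected.
Round 2 — (ii), derive overheat.
Round 3 — (viii), derive update_required.
Round 4 — (vi), (vii), derive ship_unit, no_display.
ship_unit first appears in round 4.

4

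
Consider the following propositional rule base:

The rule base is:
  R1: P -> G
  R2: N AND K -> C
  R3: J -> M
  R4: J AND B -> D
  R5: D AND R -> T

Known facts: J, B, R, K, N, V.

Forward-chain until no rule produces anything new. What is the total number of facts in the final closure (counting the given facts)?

10

Round 1 — R2, R3, R4, derive C, M, D.
Round 2 — R5, derive T.
Closure: {B, C, D, J, K, M, N, R, T, V} — 10 facts.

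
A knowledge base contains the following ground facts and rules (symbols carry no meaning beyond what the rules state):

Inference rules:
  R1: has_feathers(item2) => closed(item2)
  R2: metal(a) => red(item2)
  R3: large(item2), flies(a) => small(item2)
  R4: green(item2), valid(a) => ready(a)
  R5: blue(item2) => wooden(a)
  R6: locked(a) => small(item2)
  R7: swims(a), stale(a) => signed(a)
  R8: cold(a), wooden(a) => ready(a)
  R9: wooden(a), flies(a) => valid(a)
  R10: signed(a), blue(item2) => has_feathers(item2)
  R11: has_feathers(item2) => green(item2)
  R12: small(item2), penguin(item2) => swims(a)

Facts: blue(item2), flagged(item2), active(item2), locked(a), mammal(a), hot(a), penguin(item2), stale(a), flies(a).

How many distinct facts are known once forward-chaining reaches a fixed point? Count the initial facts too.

Round 1 — R5, R6, derive wooden(a), small(item2).
Round 2 — R9, R12, derive valid(a), swims(a).
Round 3 — R7, derive signed(a).
Round 4 — R10, derive has_feathers(item2).
Round 5 — R1, R11, derive closed(item2), green(item2).
Round 6 — R4, derive ready(a).
Closure: {active(item2), blue(item2), closed(item2), flagged(item2), flies(a), green(item2), has_feathers(item2), hot(a), locked(a), mammal(a), penguin(item2), ready(a), signed(a), small(item2), stale(a), swims(a), valid(a), wooden(a)} — 18 facts.

18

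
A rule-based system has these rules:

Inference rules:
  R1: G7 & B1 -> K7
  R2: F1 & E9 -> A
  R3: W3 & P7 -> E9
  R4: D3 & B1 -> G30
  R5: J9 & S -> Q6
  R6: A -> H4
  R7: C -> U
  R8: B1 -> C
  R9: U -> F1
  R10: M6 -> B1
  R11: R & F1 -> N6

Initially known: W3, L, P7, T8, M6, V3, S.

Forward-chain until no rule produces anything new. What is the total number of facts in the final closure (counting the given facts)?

14

[1] R3 [W3 & P7 -> E9]; R10 [M6 -> B1]. ⇒ new: E9, B1.
[2] R8 [B1 -> C]. ⇒ new: C.
[3] R7 [C -> U]. ⇒ new: U.
[4] R9 [U -> F1]. ⇒ new: F1.
[5] R2 [F1 & E9 -> A]. ⇒ new: A.
[6] R6 [A -> H4]. ⇒ new: H4.
Closure: {A, B1, C, E9, F1, H4, L, M6, P7, S, T8, U, V3, W3} — 14 facts.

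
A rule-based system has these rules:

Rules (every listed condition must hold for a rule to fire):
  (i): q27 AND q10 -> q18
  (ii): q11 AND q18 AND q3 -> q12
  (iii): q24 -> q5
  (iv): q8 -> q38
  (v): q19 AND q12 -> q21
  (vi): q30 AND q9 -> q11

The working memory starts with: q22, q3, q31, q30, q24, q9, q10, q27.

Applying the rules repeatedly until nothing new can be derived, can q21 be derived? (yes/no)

no

Round 1: (i) [q27 AND q10 -> q18]; (iii) [q24 -> q5]; (vi) [q30 AND q9 -> q11]. New: q18, q5, q11.
Round 2: (ii) [q11 AND q18 AND q3 -> q12]. New: q12.
Fixed point reached. q21 is concluded only by (v); (v) needs q19 (never derived).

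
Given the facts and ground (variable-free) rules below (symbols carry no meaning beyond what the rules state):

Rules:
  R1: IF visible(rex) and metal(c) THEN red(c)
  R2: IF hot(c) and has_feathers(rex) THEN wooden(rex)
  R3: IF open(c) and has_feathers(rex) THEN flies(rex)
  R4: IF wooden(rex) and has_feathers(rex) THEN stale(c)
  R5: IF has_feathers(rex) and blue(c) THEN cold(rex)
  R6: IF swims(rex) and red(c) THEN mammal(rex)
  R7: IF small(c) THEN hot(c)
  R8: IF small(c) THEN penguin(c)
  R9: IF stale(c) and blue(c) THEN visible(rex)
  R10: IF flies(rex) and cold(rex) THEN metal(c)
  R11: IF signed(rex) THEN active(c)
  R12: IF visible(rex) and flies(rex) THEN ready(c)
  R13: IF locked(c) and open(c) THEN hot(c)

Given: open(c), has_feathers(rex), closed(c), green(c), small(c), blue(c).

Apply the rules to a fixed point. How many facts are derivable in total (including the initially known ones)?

16

Round 1: R3 [IF open(c) and has_feathers(rex) THEN flies(rex)]; R5 [IF has_feathers(rex) and blue(c) THEN cold(rex)]; R7 [IF small(c) THEN hot(c)]; R8 [IF small(c) THEN penguin(c)]. Adds flies(rex), cold(rex), hot(c), penguin(c).
Round 2: R2 [IF hot(c) and has_feathers(rex) THEN wooden(rex)]; R10 [IF flies(rex) and cold(rex) THEN metal(c)]. Adds wooden(rex), metal(c).
Round 3: R4 [IF wooden(rex) and has_feathers(rex) THEN stale(c)]. Adds stale(c).
Round 4: R9 [IF stale(c) and blue(c) THEN visible(rex)]. Adds visible(rex).
Round 5: R1 [IF visible(rex) and metal(c) THEN red(c)]; R12 [IF visible(rex) and flies(rex) THEN ready(c)]. Adds red(c), ready(c).
Closure: {blue(c), closed(c), cold(rex), flies(rex), green(c), has_feathers(rex), hot(c), metal(c), open(c), penguin(c), ready(c), red(c), small(c), stale(c), visible(rex), wooden(rex)} — 16 facts.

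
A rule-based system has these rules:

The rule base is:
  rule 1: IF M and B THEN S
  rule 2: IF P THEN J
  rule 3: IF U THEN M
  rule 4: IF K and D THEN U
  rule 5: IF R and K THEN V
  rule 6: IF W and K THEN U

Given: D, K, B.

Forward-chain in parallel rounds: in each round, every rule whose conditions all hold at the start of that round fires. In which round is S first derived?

3

Round 1: rule 4 [IF K and D THEN U]. Adds U.
Round 2: rule 3 [IF U THEN M]. Adds M.
Round 3: rule 1 [IF M and B THEN S]. Adds S.
S first appears in round 3.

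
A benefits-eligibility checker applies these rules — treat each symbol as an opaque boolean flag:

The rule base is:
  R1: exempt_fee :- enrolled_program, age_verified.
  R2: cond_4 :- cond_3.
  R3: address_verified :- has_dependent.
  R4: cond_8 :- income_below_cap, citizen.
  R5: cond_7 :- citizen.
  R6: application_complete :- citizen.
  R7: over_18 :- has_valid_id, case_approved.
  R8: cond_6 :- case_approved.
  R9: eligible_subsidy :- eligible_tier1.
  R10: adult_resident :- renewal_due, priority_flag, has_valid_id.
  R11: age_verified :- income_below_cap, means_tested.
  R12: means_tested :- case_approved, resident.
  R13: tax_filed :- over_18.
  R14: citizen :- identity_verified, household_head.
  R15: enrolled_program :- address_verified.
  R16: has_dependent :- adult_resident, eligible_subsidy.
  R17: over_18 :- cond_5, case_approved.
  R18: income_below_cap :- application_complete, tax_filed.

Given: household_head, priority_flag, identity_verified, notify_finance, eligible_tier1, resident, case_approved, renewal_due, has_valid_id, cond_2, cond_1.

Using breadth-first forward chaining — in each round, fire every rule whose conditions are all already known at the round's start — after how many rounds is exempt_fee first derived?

5

[1] R7 [over_18 :- has_valid_id, case_approved.]; R8 [cond_6 :- case_approved.]; R9 [eligible_subsidy :- eligible_tier1.]; R10 [adult_resident :- renewal_due, priority_flag, has_valid_id.]; R12 [means_tested :- case_approved, resident.]; R14 [citizen :- identity_verified, household_head.]. ⇒ new: over_18, cond_6, eligible_subsidy, adult_resident, means_tested, citizen.
[2] R5 [cond_7 :- citizen.]; R6 [application_complete :- citizen.]; R13 [tax_filed :- over_18.]; R16 [has_dependent :- adult_resident, eligible_subsidy.]. ⇒ new: cond_7, application_complete, tax_filed, has_dependent.
[3] R3 [address_verified :- has_dependent.]; R18 [income_below_cap :- application_complete, tax_filed.]. ⇒ new: address_verified, income_below_cap.
[4] R4 [cond_8 :- income_below_cap, citizen.]; R11 [age_verified :- income_below_cap, means_tested.]; R15 [enrolled_program :- address_verified.]. ⇒ new: cond_8, age_verified, enrolled_program.
[5] R1 [exempt_fee :- enrolled_program, age_verified.]. ⇒ new: exempt_fee.
exempt_fee first appears in round 5.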